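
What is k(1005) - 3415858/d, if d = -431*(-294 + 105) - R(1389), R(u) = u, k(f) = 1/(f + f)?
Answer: -228859817/5364690 ≈ -42.660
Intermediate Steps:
k(f) = 1/(2*f)
d = 80070 (d = -431*(-294 + 105) - 1*1389 = -431*(-189) - 1389 = 81459 - 1389 = 80070)
k(1005) - 3415858/d = (½)/1005 - 3415858/80070 = (½)*(1/1005) - 3415858/80070 = 1/2010 - 1*1707929/40035 = 1/2010 - 1707929/40035 = -228859817/5364690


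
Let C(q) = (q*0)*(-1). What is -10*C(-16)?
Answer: 0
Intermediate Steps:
C(q) = 0 (C(q) = 0*(-1) = 0)
-10*C(-16) = -10*0 = 0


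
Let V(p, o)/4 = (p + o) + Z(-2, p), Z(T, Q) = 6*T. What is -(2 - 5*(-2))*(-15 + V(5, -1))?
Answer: 564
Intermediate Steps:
V(p, o) = -48 + 4*o + 4*p (V(p, o) = 4*((p + o) + 6*(-2)) = 4*((o + p) - 12) = 4*(-12 + o + p) = -48 + 4*o + 4*p)
-(2 - 5*(-2))*(-15 + V(5, -1)) = -(2 - 5*(-2))*(-15 + (-48 + 4*(-1) + 4*5)) = -(2 + 10)*(-15 + (-48 - 4 + 20)) = -12*(-15 - 32) = -12*(-47) = -1*(-564) = 564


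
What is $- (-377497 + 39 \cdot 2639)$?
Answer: $274576$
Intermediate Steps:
$- (-377497 + 39 \cdot 2639) = - (-377497 + 102921) = \left(-1\right) \left(-274576\right) = 274576$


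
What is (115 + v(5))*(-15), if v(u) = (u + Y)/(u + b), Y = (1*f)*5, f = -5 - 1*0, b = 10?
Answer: -1705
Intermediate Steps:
f = -5 (f = -5 + 0 = -5)
Y = -25 (Y = (1*(-5))*5 = -5*5 = -25)
v(u) = (-25 + u)/(10 + u) (v(u) = (u - 25)/(u + 10) = (-25 + u)/(10 + u))
(115 + v(5))*(-15) = (115 + (-25 + 5)/(10 + 5))*(-15) = (115 - 20/15)*(-15) = (115 + (1/15)*(-20))*(-15) = (115 - 4/3)*(-15) = (341/3)*(-15) = -1705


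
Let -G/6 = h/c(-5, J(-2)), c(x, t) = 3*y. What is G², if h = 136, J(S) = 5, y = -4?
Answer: 4624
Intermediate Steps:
c(x, t) = -12 (c(x, t) = 3*(-4) = -12)
G = 68 (G = -816/(-12) = -816*(-1)/12 = -6*(-34/3) = 68)
G² = 68² = 4624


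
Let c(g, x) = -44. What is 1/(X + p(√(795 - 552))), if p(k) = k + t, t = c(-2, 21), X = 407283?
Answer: 407239/165843602878 - 9*√3/165843602878 ≈ 2.4555e-6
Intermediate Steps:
t = -44
p(k) = -44 + k (p(k) = k - 44 = -44 + k)
1/(X + p(√(795 - 552))) = 1/(407283 + (-44 + √(795 - 552))) = 1/(407283 + (-44 + √243)) = 1/(407283 + (-44 + 9*√3)) = 1/(407239 + 9*√3)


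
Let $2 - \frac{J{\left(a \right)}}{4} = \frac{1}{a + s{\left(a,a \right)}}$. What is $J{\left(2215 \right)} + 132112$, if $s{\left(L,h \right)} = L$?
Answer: $\frac{292645798}{2215} \approx 1.3212 \cdot 10^{5}$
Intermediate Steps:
$J{\left(a \right)} = 8 - \frac{2}{a}$ ($J{\left(a \right)} = 8 - \frac{4}{a + a} = 8 - \frac{4}{2 a} = 8 - 4 \frac{1}{2 a} = 8 - \frac{2}{a}$)
$J{\left(2215 \right)} + 132112 = \left(8 - \frac{2}{2215}\right) + 132112 = \frac{17718}{2215} + 132112 = \frac{292645798}{2215}$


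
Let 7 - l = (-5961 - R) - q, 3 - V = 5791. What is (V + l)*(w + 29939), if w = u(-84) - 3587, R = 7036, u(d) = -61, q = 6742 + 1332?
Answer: 401989390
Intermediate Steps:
q = 8074
V = -5788 (V = 3 - 1*5791 = 3 - 5791 = -5788)
w = -3648 (w = -61 - 3587 = -3648)
l = 21078 (l = 7 - ((-5961 - 1*7036) - 1*8074) = 7 - ((-5961 - 7036) - 8074) = 7 - (-12997 - 8074) = 7 - 1*(-21071) = 7 + 21071 = 21078)
(V + l)*(w + 29939) = (-5788 + 21078)*(-3648 + 29939) = 15290*26291 = 401989390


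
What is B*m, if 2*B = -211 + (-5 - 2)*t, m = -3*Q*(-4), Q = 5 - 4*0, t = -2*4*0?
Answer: -6330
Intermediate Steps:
t = 0 (t = -8*0 = 0)
Q = 5 (Q = 5 + 0 = 5)
m = 60 (m = -3*5*(-4) = -15*(-4) = 60)
B = -211/2 (B = (-211 + (-5 - 2)*0)/2 = (-211 - 7*0)/2 = (-211 + 0)/2 = (½)*(-211) = -211/2 ≈ -105.50)
B*m = -211/2*60 = -6330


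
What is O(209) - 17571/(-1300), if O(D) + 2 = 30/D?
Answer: 3167939/271700 ≈ 11.660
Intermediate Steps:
O(D) = -2 + 30/D
O(209) - 17571/(-1300) = (-2 + 30/209) - 17571/(-1300) = (-2 + 30*(1/209)) - 17571*(-1)/1300 = (-2 + 30/209) - 1*(-17571/1300) = -388/209 + 17571/1300 = 3167939/271700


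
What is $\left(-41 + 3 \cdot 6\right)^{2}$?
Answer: $529$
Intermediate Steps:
$\left(-41 + 3 \cdot 6\right)^{2} = \left(-41 + 18\right)^{2} = \left(-23\right)^{2} = 529$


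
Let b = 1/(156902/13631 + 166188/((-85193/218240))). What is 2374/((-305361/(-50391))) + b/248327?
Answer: 1631793179735959452788570861/4165287578828291871846422 ≈ 391.76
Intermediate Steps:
b = -1161265783/494367588022634 (b = 1/(156902*(1/13631) + 166188/((-85193*1/218240))) = 1/(156902/13631 + 166188/(-85193/218240)) = 1/(156902/13631 + 166188*(-218240/85193)) = 1/(156902/13631 - 36268869120/85193) = 1/(-494367588022634/1161265783) = -1161265783/494367588022634 ≈ -2.3490e-6)
2374/((-305361/(-50391))) + b/248327 = 2374/((-305361/(-50391))) - 1161265783/494367588022634/248327 = 2374/((-305361*(-1/50391))) - 1161265783/494367588022634*1/248327 = 2374/(33929/5599) - 1161265783/122764820030896633318 = 2374*(5599/33929) - 1161265783/122764820030896633318 = 13292026/33929 - 1161265783/122764820030896633318 = 1631793179735959452788570861/4165287578828291871846422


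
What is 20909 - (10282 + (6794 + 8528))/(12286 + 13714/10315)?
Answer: 662455523144/31685951 ≈ 20907.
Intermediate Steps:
20909 - (10282 + (6794 + 8528))/(12286 + 13714/10315) = 20909 - (10282 + 15322)/(12286 + 13714*(1/10315)) = 20909 - 25604/(12286 + 13714/10315) = 20909 - 25604/126743804/10315 = 20909 - 25604*10315/126743804 = 20909 - 1*66026315/31685951 = 20909 - 66026315/31685951 = 662455523144/31685951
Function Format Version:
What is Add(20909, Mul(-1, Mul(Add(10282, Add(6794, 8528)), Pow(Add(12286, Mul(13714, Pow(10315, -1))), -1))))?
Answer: Rational(662455523144, 31685951) ≈ 20907.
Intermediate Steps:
Add(20909, Mul(-1, Mul(Add(10282, Add(6794, 8528)), Pow(Add(12286, Mul(13714, Pow(10315, -1))), -1)))) = Add(20909, Mul(-1, Mul(Add(10282, 15322), Pow(Add(12286, Mul(13714, Rational(1, 10315))), -1)))) = Add(20909, Mul(-1, Mul(25604, Pow(Add(12286, Rational(13714, 10315)), -1)))) = Add(20909, Mul(-1, Mul(25604, Pow(Rational(126743804, 10315), -1)))) = Add(20909, Mul(-1, Mul(25604, Rational(10315, 126743804)))) = Add(20909, Mul(-1, Rational(66026315, 31685951))) = Add(20909, Rational(-66026315, 31685951)) = Rational(662455523144, 31685951)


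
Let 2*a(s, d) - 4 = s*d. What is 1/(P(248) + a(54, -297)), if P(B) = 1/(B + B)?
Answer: -496/3976431 ≈ -0.00012474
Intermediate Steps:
P(B) = 1/(2*B)
a(s, d) = 2 + d*s/2 (a(s, d) = 2 + (s*d)/2 = 2 + (d*s)/2 = 2 + d*s/2)
1/(P(248) + a(54, -297)) = 1/((½)/248 + (2 + (½)*(-297)*54)) = 1/((½)*(1/248) + (2 - 8019)) = 1/(1/496 - 8017) = 1/(-3976431/496) = -496/3976431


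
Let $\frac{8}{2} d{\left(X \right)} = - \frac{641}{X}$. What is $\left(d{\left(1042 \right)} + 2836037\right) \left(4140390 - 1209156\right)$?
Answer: $\frac{17324474618546775}{2084} \approx 8.3131 \cdot 10^{12}$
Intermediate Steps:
$d{\left(X \right)} = - \frac{641}{4 X}$ ($d{\left(X \right)} = \frac{\left(-641\right) \frac{1}{X}}{4} = - \frac{641}{4 X}$)
$\left(d{\left(1042 \right)} + 2836037\right) \left(4140390 - 1209156\right) = \left(- \frac{641}{4 \cdot 1042} + 2836037\right) \left(4140390 - 1209156\right) = \left(\left(- \frac{641}{4}\right) \frac{1}{1042} + 2836037\right) 2931234 = \left(- \frac{641}{4168} + 2836037\right) 2931234 = \frac{11820601575}{4168} \cdot 2931234 = \frac{17324474618546775}{2084}$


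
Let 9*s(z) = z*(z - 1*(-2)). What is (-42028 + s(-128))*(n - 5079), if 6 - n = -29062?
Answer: -965221404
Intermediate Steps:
n = 29068 (n = 6 - 1*(-29062) = 6 + 29062 = 29068)
s(z) = z*(2 + z)/9 (s(z) = (z*(z - 1*(-2)))/9 = (z*(z + 2))/9 = (z*(2 + z))/9 = z*(2 + z)/9)
(-42028 + s(-128))*(n - 5079) = (-42028 + (⅑)*(-128)*(2 - 128))*(29068 - 5079) = (-42028 + (⅑)*(-128)*(-126))*23989 = (-42028 + 1792)*23989 = -40236*23989 = -965221404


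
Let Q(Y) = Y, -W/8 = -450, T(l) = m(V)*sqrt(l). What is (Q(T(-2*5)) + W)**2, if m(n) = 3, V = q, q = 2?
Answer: 12959910 + 21600*I*sqrt(10) ≈ 1.296e+7 + 68305.0*I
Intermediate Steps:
V = 2
T(l) = 3*sqrt(l)
W = 3600 (W = -8*(-450) = 3600)
(Q(T(-2*5)) + W)**2 = (3*sqrt(-2*5) + 3600)**2 = (3*sqrt(-10) + 3600)**2 = (3*(I*sqrt(10)) + 3600)**2 = (3*I*sqrt(10) + 3600)**2 = (3600 + 3*I*sqrt(10))**2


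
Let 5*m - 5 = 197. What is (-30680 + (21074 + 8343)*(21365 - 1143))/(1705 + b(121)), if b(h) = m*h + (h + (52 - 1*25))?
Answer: 2974199470/33707 ≈ 88237.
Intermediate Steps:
m = 202/5 (m = 1 + (1/5)*197 = 1 + 197/5 = 202/5 ≈ 40.400)
b(h) = 27 + 207*h/5 (b(h) = 202*h/5 + (h + (52 - 1*25)) = 202*h/5 + (h + (52 - 25)) = 202*h/5 + (h + 27) = 202*h/5 + (27 + h) = 27 + 207*h/5)
(-30680 + (21074 + 8343)*(21365 - 1143))/(1705 + b(121)) = (-30680 + (21074 + 8343)*(21365 - 1143))/(1705 + (27 + (207/5)*121)) = (-30680 + 29417*20222)/(1705 + (27 + 25047/5)) = (-30680 + 594870574)/(1705 + 25182/5) = 594839894/(33707/5) = 594839894*(5/33707) = 2974199470/33707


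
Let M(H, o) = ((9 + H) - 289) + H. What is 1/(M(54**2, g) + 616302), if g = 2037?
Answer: 1/621854 ≈ 1.6081e-6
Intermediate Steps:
M(H, o) = -280 + 2*H (M(H, o) = (-280 + H) + H = -280 + 2*H)
1/(M(54**2, g) + 616302) = 1/((-280 + 2*54**2) + 616302) = 1/((-280 + 2*2916) + 616302) = 1/((-280 + 5832) + 616302) = 1/(5552 + 616302) = 1/621854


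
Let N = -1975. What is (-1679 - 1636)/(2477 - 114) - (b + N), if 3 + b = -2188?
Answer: 578879/139 ≈ 4164.6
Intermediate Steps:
b = -2191 (b = -3 - 2188 = -2191)
(-1679 - 1636)/(2477 - 114) - (b + N) = (-1679 - 1636)/(2477 - 114) - (-2191 - 1975) = -3315/2363 - 1*(-4166) = -3315*1/2363 + 4166 = -195/139 + 4166 = 578879/139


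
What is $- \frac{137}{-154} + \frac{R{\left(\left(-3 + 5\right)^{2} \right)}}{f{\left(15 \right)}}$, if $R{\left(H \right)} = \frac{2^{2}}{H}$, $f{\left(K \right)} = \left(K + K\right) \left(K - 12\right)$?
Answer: $\frac{3121}{3465} \approx 0.90072$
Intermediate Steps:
$f{\left(K \right)} = 2 K \left(-12 + K\right)$
$R{\left(H \right)} = \frac{4}{H}$
$- \frac{137}{-154} + \frac{R{\left(\left(-3 + 5\right)^{2} \right)}}{f{\left(15 \right)}} = - \frac{137}{-154} + \frac{4 \frac{1}{\left(-3 + 5\right)^{2}}}{2 \cdot 15 \left(-12 + 15\right)} = \left(-137\right) \left(- \frac{1}{154}\right) + \frac{4 \frac{1}{2^{2}}}{2 \cdot 15 \cdot 3} = \frac{137}{154} + \frac{4 \cdot \frac{1}{4}}{90} = \frac{137}{154} + 4 \cdot \frac{1}{4} \cdot \frac{1}{90} = \frac{137}{154} + 1 \cdot \frac{1}{90} = \frac{137}{154} + \frac{1}{90} = \frac{3121}{3465}$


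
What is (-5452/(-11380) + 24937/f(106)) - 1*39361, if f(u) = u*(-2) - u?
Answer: -35680802641/904710 ≈ -39439.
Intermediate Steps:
f(u) = -3*u (f(u) = -2*u - u = -3*u)
(-5452/(-11380) + 24937/f(106)) - 1*39361 = (-5452/(-11380) + 24937/((-3*106))) - 1*39361 = (-5452*(-1/11380) + 24937/(-318)) - 39361 = (1363/2845 + 24937*(-1/318)) - 39361 = (1363/2845 - 24937/318) - 39361 = -70512331/904710 - 39361 = -35680802641/904710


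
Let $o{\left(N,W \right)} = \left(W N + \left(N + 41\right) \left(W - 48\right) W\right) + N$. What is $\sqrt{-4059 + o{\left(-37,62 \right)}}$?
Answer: $i \sqrt{2918} \approx 54.018 i$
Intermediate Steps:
$o{\left(N,W \right)} = N + N W + W \left(-48 + W\right) \left(41 + N\right)$ ($o{\left(N,W \right)} = \left(N W + \left(41 + N\right) \left(-48 + W\right) W\right) + N = \left(N W + \left(-48 + W\right) \left(41 + N\right) W\right) + N = \left(N W + W \left(-48 + W\right) \left(41 + N\right)\right) + N = N + N W + W \left(-48 + W\right) \left(41 + N\right)$)
$\sqrt{-4059 + o{\left(-37,62 \right)}} = \sqrt{-4059 - \left(122053 - 107818 - 15376\right)} = \sqrt{-4059 - -1141} = \sqrt{-4059 + 1141} = \sqrt{-2918} = i \sqrt{2918}$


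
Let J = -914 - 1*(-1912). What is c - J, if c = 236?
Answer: -762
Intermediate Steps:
J = 998 (J = -914 + 1912 = 998)
c - J = 236 - 1*998 = 236 - 998 = -762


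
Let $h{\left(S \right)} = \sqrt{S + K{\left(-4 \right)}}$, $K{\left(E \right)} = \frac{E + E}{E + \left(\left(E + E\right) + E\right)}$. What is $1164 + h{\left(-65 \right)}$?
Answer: $1164 + \frac{i \sqrt{258}}{2} \approx 1164.0 + 8.0312 i$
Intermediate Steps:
$K{\left(E \right)} = \frac{1}{2}$ ($K{\left(E \right)} = \frac{2 E}{E + \left(2 E + E\right)} = \frac{2 E}{E + 3 E} = \frac{2 E}{4 E} = 2 E \frac{1}{4 E} = \frac{1}{2}$)
$h{\left(S \right)} = \sqrt{\frac{1}{2} + S}$ ($h{\left(S \right)} = \sqrt{S + \frac{1}{2}} = \sqrt{\frac{1}{2} + S}$)
$1164 + h{\left(-65 \right)} = 1164 + \frac{\sqrt{2 + 4 \left(-65\right)}}{2} = 1164 + \frac{\sqrt{2 - 260}}{2} = 1164 + \frac{\sqrt{-258}}{2} = 1164 + \frac{i \sqrt{258}}{2}$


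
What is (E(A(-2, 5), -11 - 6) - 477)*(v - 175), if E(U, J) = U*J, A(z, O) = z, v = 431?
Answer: -113408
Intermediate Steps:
E(U, J) = J*U
(E(A(-2, 5), -11 - 6) - 477)*(v - 175) = ((-11 - 6)*(-2) - 477)*(431 - 175) = (-17*(-2) - 477)*256 = (34 - 477)*256 = -443*256 = -113408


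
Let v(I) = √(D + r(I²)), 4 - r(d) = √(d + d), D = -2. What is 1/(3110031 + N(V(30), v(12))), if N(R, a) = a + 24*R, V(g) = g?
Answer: 1/(3110751 + √(2 - 12*√2)) ≈ 3.2147e-7 - 0.e-13*I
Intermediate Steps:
r(d) = 4 - √2*√d (r(d) = 4 - √(d + d) = 4 - √(2*d) = 4 - √2*√d)
v(I) = √(2 - √2*√(I²)) (v(I) = √(-2 + (4 - √2*√(I²))) = √(2 - √2*√(I²)))
1/(3110031 + N(V(30), v(12))) = 1/(3110031 + (√(2 - √2*√(12²)) + 24*30)) = 1/(3110031 + (√(2 - √2*√144) + 720)) = 1/(3110031 + (√(2 - 1*√2*12) + 720)) = 1/(3110031 + (√(2 - 12*√2) + 720)) = 1/(3110031 + (720 + √(2 - 12*√2))) = 1/(3110751 + √(2 - 12*√2))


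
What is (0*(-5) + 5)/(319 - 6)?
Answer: 5/313 ≈ 0.015974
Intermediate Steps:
(0*(-5) + 5)/(319 - 6) = (0 + 5)/313 = 5*(1/313) = 5/313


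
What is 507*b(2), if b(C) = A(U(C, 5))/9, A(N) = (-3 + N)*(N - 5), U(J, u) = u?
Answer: 0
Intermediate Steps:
A(N) = (-5 + N)*(-3 + N) (A(N) = (-3 + N)*(-5 + N) = (-5 + N)*(-3 + N))
b(C) = 0 (b(C) = (15 + 5² - 8*5)/9 = (15 + 25 - 40)*(⅑) = 0*(⅑) = 0)
507*b(2) = 507*0 = 0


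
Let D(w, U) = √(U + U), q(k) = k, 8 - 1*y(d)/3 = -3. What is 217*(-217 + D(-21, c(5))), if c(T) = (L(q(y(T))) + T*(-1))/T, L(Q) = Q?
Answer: -47089 + 434*√70/5 ≈ -46363.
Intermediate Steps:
y(d) = 33 (y(d) = 24 - 3*(-3) = 24 + 9 = 33)
c(T) = (33 - T)/T (c(T) = (33 + T*(-1))/T = (33 - T)/T)
D(w, U) = √2*√U (D(w, U) = √(2*U) = √2*√U)
217*(-217 + D(-21, c(5))) = 217*(-217 + √2*√((33 - 1*5)/5)) = 217*(-217 + √2*√((33 - 5)/5)) = 217*(-217 + √2*√((⅕)*28)) = 217*(-217 + √2*√(28/5)) = 217*(-217 + √2*(2*√35/5)) = 217*(-217 + 2*√70/5) = -47089 + 434*√70/5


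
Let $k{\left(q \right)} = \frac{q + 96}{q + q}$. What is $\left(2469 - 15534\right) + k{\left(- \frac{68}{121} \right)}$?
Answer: $- \frac{447097}{34} \approx -13150.0$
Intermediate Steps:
$k{\left(q \right)} = \frac{96 + q}{2 q}$
$\left(2469 - 15534\right) + k{\left(- \frac{68}{121} \right)} = \left(2469 - 15534\right) + \frac{96 - \frac{68}{121}}{2 \left(- \frac{68}{121}\right)} = -13065 + \frac{96 - \frac{68}{121}}{2 \left(\left(-68\right) \frac{1}{121}\right)} = -13065 + \frac{96 - \frac{68}{121}}{2 \left(- \frac{68}{121}\right)} = -13065 + \frac{1}{2} \left(- \frac{121}{68}\right) \frac{11548}{121} = -13065 - \frac{2887}{34} = - \frac{447097}{34}$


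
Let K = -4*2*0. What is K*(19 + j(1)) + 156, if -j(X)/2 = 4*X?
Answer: 156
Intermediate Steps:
j(X) = -8*X
K = 0 (K = -8*0 = 0)
K*(19 + j(1)) + 156 = 0*(19 - 8*1) + 156 = 0*(19 - 8) + 156 = 0*11 + 156 = 0 + 156 = 156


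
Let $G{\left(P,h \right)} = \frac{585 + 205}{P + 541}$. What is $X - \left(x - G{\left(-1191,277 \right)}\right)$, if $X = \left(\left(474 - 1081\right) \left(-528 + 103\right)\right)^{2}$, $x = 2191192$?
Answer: $\frac{4325679113066}{65} \approx 6.6549 \cdot 10^{10}$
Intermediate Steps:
$X = 66551100625$ ($X = \left(\left(-607\right) \left(-425\right)\right)^{2} = 257975^{2} = 66551100625$)
$G{\left(P,h \right)} = \frac{790}{541 + P}$
$X - \left(x - G{\left(-1191,277 \right)}\right) = 66551100625 + \left(\frac{790}{541 - 1191} - 2191192\right) = 66551100625 - \left(2191192 - \frac{790}{-650}\right) = 66551100625 + \left(790 \left(- \frac{1}{650}\right) - 2191192\right) = 66551100625 - \frac{142427559}{65} = \frac{4325679113066}{65}$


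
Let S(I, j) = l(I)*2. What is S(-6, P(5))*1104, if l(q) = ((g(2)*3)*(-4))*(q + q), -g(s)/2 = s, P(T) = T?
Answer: -1271808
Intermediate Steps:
g(s) = -2*s
l(q) = 96*q (l(q) = ((-2*2*3)*(-4))*(q + q) = (-4*3*(-4))*(2*q) = (-12*(-4))*(2*q) = 48*(2*q) = 96*q)
S(I, j) = 192*I (S(I, j) = (96*I)*2 = 192*I)
S(-6, P(5))*1104 = (192*(-6))*1104 = -1152*1104 = -1271808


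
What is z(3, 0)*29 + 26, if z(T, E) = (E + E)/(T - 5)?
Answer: 26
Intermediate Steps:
z(T, E) = 2*E/(-5 + T) (z(T, E) = (2*E)/(-5 + T) = 2*E/(-5 + T))
z(3, 0)*29 + 26 = (2*0/(-5 + 3))*29 + 26 = (2*0/(-2))*29 + 26 = (2*0*(-½))*29 + 26 = 0*29 + 26 = 0 + 26 = 26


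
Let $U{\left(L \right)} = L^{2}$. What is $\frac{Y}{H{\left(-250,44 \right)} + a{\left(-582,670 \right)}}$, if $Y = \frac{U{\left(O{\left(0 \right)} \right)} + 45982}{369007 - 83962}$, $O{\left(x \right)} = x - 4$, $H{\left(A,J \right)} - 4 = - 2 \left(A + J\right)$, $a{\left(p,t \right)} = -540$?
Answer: $- \frac{22999}{17672790} \approx -0.0013014$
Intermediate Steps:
$H{\left(A,J \right)} = 4 - 2 A - 2 J$ ($H{\left(A,J \right)} = 4 - 2 \left(A + J\right) = 4 - \left(2 A + 2 J\right) = 4 - 2 A - 2 J$)
$O{\left(x \right)} = -4 + x$
$Y = \frac{45998}{285045}$ ($Y = \frac{\left(-4 + 0\right)^{2} + 45982}{369007 - 83962} = \frac{\left(-4\right)^{2} + 45982}{285045} = \left(16 + 45982\right) \frac{1}{285045} = 45998 \cdot \frac{1}{285045} = \frac{45998}{285045} \approx 0.16137$)
$\frac{Y}{H{\left(-250,44 \right)} + a{\left(-582,670 \right)}} = \frac{45998}{285045 \left(\left(4 - -500 - 88\right) - 540\right)} = \frac{45998}{285045 \left(\left(4 + 500 - 88\right) - 540\right)} = \frac{45998}{285045 \left(416 - 540\right)} = \frac{45998}{285045 \left(-124\right)} = \frac{45998}{285045} \left(- \frac{1}{124}\right) = - \frac{22999}{17672790}$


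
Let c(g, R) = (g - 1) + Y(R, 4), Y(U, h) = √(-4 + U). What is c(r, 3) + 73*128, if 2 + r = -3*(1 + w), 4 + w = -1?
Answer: 9353 + I ≈ 9353.0 + 1.0*I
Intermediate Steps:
w = -5 (w = -4 - 1 = -5)
r = 10 (r = -2 - 3*(1 - 5) = -2 - 3*(-4) = -2 + 12 = 10)
c(g, R) = -1 + g + √(-4 + R) (c(g, R) = (g - 1) + √(-4 + R) = (-1 + g) + √(-4 + R) = -1 + g + √(-4 + R))
c(r, 3) + 73*128 = (-1 + 10 + √(-4 + 3)) + 73*128 = (-1 + 10 + √(-1)) + 9344 = (-1 + 10 + I) + 9344 = (9 + I) + 9344 = 9353 + I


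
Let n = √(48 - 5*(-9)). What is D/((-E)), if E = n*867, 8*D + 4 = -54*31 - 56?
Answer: √93/372 ≈ 0.025924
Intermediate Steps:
n = √93 (n = √(48 + 45) = √93 ≈ 9.6436)
D = -867/4 (D = -½ + (-54*31 - 56)/8 = -½ + (-1674 - 56)/8 = -½ + (⅛)*(-1730) = -½ - 865/4 = -867/4 ≈ -216.75)
E = 867*√93 (E = √93*867 = 867*√93 ≈ 8361.0)
D/((-E)) = -867*(-√93/80631)/4 = -(-1)*√93/372 = √93/372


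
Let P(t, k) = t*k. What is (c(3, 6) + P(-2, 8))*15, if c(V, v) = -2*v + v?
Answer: -330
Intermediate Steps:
c(V, v) = -v
P(t, k) = k*t
(c(3, 6) + P(-2, 8))*15 = (-1*6 + 8*(-2))*15 = (-6 - 16)*15 = -22*15 = -330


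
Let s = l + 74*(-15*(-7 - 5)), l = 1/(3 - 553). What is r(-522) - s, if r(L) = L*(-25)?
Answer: -148499/550 ≈ -270.00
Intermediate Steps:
r(L) = -25*L
l = -1/550 (l = 1/(-550) = -1/550 ≈ -0.0018182)
s = 7325999/550 (s = -1/550 + 74*(-15*(-7 - 5)) = -1/550 + 74*(-15*(-12)) = -1/550 + 74*180 = -1/550 + 13320 = 7325999/550 ≈ 13320.)
r(-522) - s = -25*(-522) - 1*7325999/550 = 13050 - 7325999/550 = -148499/550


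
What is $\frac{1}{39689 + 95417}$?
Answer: $\frac{1}{135106} \approx 7.4016 \cdot 10^{-6}$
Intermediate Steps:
$\frac{1}{39689 + 95417} = \frac{1}{135106}$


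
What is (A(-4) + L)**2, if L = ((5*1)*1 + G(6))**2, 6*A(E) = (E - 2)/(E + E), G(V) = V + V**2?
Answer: 312334929/64 ≈ 4.8802e+6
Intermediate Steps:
A(E) = (-2 + E)/(12*E) (A(E) = ((E - 2)/(E + E))/6 = ((-2 + E)/((2*E)))/6 = ((-2 + E)*(1/(2*E)))/6 = ((-2 + E)/(2*E))/6 = (-2 + E)/(12*E))
L = 2209 (L = ((5*1)*1 + 6*(1 + 6))**2 = (5*1 + 6*7)**2 = (5 + 42)**2 = 47**2 = 2209)
(A(-4) + L)**2 = ((1/12)*(-2 - 4)/(-4) + 2209)**2 = ((1/12)*(-1/4)*(-6) + 2209)**2 = (1/8 + 2209)**2 = (17673/8)**2 = 312334929/64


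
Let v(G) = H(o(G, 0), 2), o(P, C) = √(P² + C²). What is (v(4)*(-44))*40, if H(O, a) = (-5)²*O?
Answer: -176000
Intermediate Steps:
o(P, C) = √(C² + P²)
H(O, a) = 25*O
v(G) = 25*√(G²) (v(G) = 25*√(0² + G²) = 25*√(0 + G²) = 25*√(G²))
(v(4)*(-44))*40 = ((25*√(4²))*(-44))*40 = ((25*√16)*(-44))*40 = ((25*4)*(-44))*40 = (100*(-44))*40 = -4400*40 = -176000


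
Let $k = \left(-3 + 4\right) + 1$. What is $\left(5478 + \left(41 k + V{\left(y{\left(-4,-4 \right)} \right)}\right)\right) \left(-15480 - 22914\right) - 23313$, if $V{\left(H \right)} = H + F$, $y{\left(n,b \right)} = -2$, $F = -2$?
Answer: $-213340377$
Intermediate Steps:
$k = 2$ ($k = 1 + 1 = 2$)
$V{\left(H \right)} = -2 + H$ ($V{\left(H \right)} = H - 2 = -2 + H$)
$\left(5478 + \left(41 k + V{\left(y{\left(-4,-4 \right)} \right)}\right)\right) \left(-15480 - 22914\right) - 23313 = \left(5478 + \left(41 \cdot 2 - 4\right)\right) \left(-15480 - 22914\right) - 23313 = \left(5478 + \left(82 - 4\right)\right) \left(-38394\right) - 23313 = \left(5478 + 78\right) \left(-38394\right) - 23313 = 5556 \left(-38394\right) - 23313 = -213317064 - 23313 = -213340377$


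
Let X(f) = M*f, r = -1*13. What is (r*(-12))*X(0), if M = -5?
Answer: 0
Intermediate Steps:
r = -13
X(f) = -5*f
(r*(-12))*X(0) = (-13*(-12))*(-5*0) = 156*0 = 0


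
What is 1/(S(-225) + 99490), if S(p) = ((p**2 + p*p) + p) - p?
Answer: 1/200740 ≈ 4.9816e-6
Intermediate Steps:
S(p) = 2*p**2 (S(p) = ((p**2 + p**2) + p) - p = (2*p**2 + p) - p = (p + 2*p**2) - p = 2*p**2)
1/(S(-225) + 99490) = 1/(2*(-225)**2 + 99490) = 1/(2*50625 + 99490) = 1/(101250 + 99490) = 1/200740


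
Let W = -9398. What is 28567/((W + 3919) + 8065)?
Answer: 28567/2586 ≈ 11.047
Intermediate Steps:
28567/((W + 3919) + 8065) = 28567/((-9398 + 3919) + 8065) = 28567/(-5479 + 8065) = 28567/2586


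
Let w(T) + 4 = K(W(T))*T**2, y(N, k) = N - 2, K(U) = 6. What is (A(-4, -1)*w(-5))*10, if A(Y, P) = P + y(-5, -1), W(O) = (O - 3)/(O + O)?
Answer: -11680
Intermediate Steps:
W(O) = (-3 + O)/(2*O) (W(O) = (-3 + O)/((2*O)) = (-3 + O)*(1/(2*O)) = (-3 + O)/(2*O))
y(N, k) = -2 + N
A(Y, P) = -7 + P (A(Y, P) = P + (-2 - 5) = P - 7 = -7 + P)
w(T) = -4 + 6*T**2
(A(-4, -1)*w(-5))*10 = ((-7 - 1)*(-4 + 6*(-5)**2))*10 = -8*(-4 + 6*25)*10 = -8*(-4 + 150)*10 = -8*146*10 = -1168*10 = -11680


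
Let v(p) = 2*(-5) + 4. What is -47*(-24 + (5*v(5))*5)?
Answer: 8178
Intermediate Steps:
v(p) = -6 (v(p) = -10 + 4 = -6)
-47*(-24 + (5*v(5))*5) = -47*(-24 + (5*(-6))*5) = -47*(-24 - 30*5) = -47*(-24 - 150) = -47*(-174) = 8178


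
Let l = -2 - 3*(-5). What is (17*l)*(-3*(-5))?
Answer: 3315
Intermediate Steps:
l = 13 (l = -2 + 15 = 13)
(17*l)*(-3*(-5)) = (17*13)*(-3*(-5)) = 221*15 = 3315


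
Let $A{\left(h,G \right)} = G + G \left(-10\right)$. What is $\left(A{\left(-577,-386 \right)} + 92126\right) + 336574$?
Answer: $432174$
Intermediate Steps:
$A{\left(h,G \right)} = - 9 G$ ($A{\left(h,G \right)} = G - 10 G = - 9 G$)
$\left(A{\left(-577,-386 \right)} + 92126\right) + 336574 = \left(\left(-9\right) \left(-386\right) + 92126\right) + 336574 = \left(3474 + 92126\right) + 336574 = 95600 + 336574 = 432174$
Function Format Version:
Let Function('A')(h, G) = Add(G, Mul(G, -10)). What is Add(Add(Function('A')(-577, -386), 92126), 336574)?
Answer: 432174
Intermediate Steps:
Function('A')(h, G) = Mul(-9, G) (Function('A')(h, G) = Add(G, Mul(-10, G)) = Mul(-9, G))
Add(Add(Function('A')(-577, -386), 92126), 336574) = Add(Add(Mul(-9, -386), 92126), 336574) = Add(Add(3474, 92126), 336574) = Add(95600, 336574) = 432174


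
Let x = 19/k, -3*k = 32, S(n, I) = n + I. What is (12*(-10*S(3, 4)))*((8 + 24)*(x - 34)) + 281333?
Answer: 1243133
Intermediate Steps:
S(n, I) = I + n
k = -32/3 (k = -⅓*32 = -32/3 ≈ -10.667)
x = -57/32 (x = 19/(-32/3) = 19*(-3/32) = -57/32 ≈ -1.7813)
(12*(-10*S(3, 4)))*((8 + 24)*(x - 34)) + 281333 = (12*(-10*(4 + 3)))*((8 + 24)*(-57/32 - 34)) + 281333 = (12*(-10*7))*(32*(-1145/32)) + 281333 = (12*(-70))*(-1145) + 281333 = -840*(-1145) + 281333 = 961800 + 281333 = 1243133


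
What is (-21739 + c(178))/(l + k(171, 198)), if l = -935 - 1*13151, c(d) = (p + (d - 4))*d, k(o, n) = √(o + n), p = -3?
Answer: -122534114/198415027 - 26097*√41/198415027 ≈ -0.61841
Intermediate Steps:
k(o, n) = √(n + o)
c(d) = d*(-7 + d) (c(d) = (-3 + (d - 4))*d = (-3 + (-4 + d))*d = (-7 + d)*d = d*(-7 + d))
l = -14086 (l = -935 - 13151 = -14086)
(-21739 + c(178))/(l + k(171, 198)) = (-21739 + 178*(-7 + 178))/(-14086 + √(198 + 171)) = (-21739 + 178*171)/(-14086 + √369) = (-21739 + 30438)/(-14086 + 3*√41) = 8699/(-14086 + 3*√41)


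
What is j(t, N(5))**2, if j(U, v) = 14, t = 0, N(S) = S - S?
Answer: 196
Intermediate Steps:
N(S) = 0
j(t, N(5))**2 = 14**2 = 196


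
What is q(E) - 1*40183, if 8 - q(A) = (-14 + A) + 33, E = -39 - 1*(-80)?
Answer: -40235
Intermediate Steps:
E = 41 (E = -39 + 80 = 41)
q(A) = -11 - A (q(A) = 8 - ((-14 + A) + 33) = 8 - (19 + A) = 8 + (-19 - A) = -11 - A)
q(E) - 1*40183 = (-11 - 1*41) - 1*40183 = (-11 - 41) - 40183 = -52 - 40183 = -40235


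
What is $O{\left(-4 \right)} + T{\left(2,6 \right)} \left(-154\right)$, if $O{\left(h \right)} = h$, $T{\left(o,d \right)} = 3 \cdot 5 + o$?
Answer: $-2622$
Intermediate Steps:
$T{\left(o,d \right)} = 15 + o$
$O{\left(-4 \right)} + T{\left(2,6 \right)} \left(-154\right) = -4 + \left(15 + 2\right) \left(-154\right) = -4 + 17 \left(-154\right) = -4 - 2618 = -2622$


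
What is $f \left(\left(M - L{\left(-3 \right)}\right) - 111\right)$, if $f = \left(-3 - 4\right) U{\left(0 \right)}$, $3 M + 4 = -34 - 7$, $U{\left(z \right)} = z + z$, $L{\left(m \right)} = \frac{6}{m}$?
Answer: $0$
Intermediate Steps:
$U{\left(z \right)} = 2 z$
$M = -15$ ($M = - \frac{4}{3} + \frac{-34 - 7}{3} = - \frac{4}{3} + \frac{1}{3} \left(-41\right) = - \frac{4}{3} - \frac{41}{3} = -15$)
$f = 0$ ($f = \left(-3 - 4\right) 2 \cdot 0 = \left(-7\right) 0 = 0$)
$f \left(\left(M - L{\left(-3 \right)}\right) - 111\right) = 0 \left(\left(-15 - \frac{6}{-3}\right) - 111\right) = 0 \left(\left(-15 - 6 \left(- \frac{1}{3}\right)\right) - 111\right) = 0 \left(\left(-15 - -2\right) - 111\right) = 0 \left(\left(-15 + 2\right) - 111\right) = 0 \left(-13 - 111\right) = 0 \left(-124\right) = 0$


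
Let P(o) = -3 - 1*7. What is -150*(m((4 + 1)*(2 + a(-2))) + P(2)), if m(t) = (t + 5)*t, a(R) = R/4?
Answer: -25125/2 ≈ -12563.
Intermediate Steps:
a(R) = R/4 (a(R) = R*(¼) = R/4)
P(o) = -10 (P(o) = -3 - 7 = -10)
m(t) = t*(5 + t) (m(t) = (5 + t)*t = t*(5 + t))
-150*(m((4 + 1)*(2 + a(-2))) + P(2)) = -150*(((4 + 1)*(2 + (¼)*(-2)))*(5 + (4 + 1)*(2 + (¼)*(-2))) - 10) = -150*((5*(2 - ½))*(5 + 5*(2 - ½)) - 10) = -150*((5*(3/2))*(5 + 5*(3/2)) - 10) = -150*(15*(5 + 15/2)/2 - 10) = -150*((15/2)*(25/2) - 10) = -150*(375/4 - 10) = -150*335/4 = -25125/2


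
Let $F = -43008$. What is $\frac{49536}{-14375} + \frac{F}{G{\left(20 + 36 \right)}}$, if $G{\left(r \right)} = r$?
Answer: $- \frac{11089536}{14375} \approx -771.45$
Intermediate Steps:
$\frac{49536}{-14375} + \frac{F}{G{\left(20 + 36 \right)}} = \frac{49536}{-14375} - \frac{43008}{20 + 36} = 49536 \left(- \frac{1}{14375}\right) - \frac{43008}{56} = - \frac{49536}{14375} - 768 = - \frac{11089536}{14375}$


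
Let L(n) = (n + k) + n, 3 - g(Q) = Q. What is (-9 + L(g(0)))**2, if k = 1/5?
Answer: 196/25 ≈ 7.8400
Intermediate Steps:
k = 1/5 ≈ 0.20000
g(Q) = 3 - Q
L(n) = 1/5 + 2*n (L(n) = (n + 1/5) + n = (1/5 + n) + n = 1/5 + 2*n)
(-9 + L(g(0)))**2 = (-9 + (1/5 + 2*(3 - 1*0)))**2 = (-9 + (1/5 + 2*(3 + 0)))**2 = (-9 + (1/5 + 2*3))**2 = (-9 + (1/5 + 6))**2 = (-9 + 31/5)**2 = (-14/5)**2 = 196/25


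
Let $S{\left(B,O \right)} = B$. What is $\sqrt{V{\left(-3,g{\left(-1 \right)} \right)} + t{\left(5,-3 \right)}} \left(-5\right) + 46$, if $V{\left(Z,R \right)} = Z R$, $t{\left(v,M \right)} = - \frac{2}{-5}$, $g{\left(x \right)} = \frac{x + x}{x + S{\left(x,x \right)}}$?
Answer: $46 - i \sqrt{65} \approx 46.0 - 8.0623 i$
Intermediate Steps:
$g{\left(x \right)} = 1$ ($g{\left(x \right)} = \frac{x + x}{x + x} = \frac{2 x}{2 x} = 2 x \frac{1}{2 x} = 1$)
$t{\left(v,M \right)} = \frac{2}{5}$ ($t{\left(v,M \right)} = \left(-2\right) \left(- \frac{1}{5}\right) = \frac{2}{5}$)
$V{\left(Z,R \right)} = R Z$
$\sqrt{V{\left(-3,g{\left(-1 \right)} \right)} + t{\left(5,-3 \right)}} \left(-5\right) + 46 = \sqrt{1 \left(-3\right) + \frac{2}{5}} \left(-5\right) + 46 = \sqrt{-3 + \frac{2}{5}} \left(-5\right) + 46 = \sqrt{- \frac{13}{5}} \left(-5\right) + 46 = \frac{i \sqrt{65}}{5} \left(-5\right) + 46 = - i \sqrt{65} + 46 = 46 - i \sqrt{65}$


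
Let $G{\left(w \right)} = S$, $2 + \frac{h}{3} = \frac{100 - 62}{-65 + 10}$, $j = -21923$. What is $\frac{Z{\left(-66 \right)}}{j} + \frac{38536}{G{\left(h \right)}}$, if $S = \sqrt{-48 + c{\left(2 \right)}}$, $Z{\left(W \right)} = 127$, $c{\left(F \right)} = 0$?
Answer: $- \frac{127}{21923} - \frac{9634 i \sqrt{3}}{3} \approx -0.005793 - 5562.2 i$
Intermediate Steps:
$h = - \frac{444}{55}$ ($h = -6 + 3 \frac{100 - 62}{-65 + 10} = -6 + 3 \frac{38}{-55} = -6 + 3 \cdot 38 \left(- \frac{1}{55}\right) = -6 + 3 \left(- \frac{38}{55}\right) = -6 - \frac{114}{55} = - \frac{444}{55} \approx -8.0727$)
$S = 4 i \sqrt{3}$ ($S = \sqrt{-48 + 0} = \sqrt{-48} = 4 i \sqrt{3} \approx 6.9282 i$)
$G{\left(w \right)} = 4 i \sqrt{3}$
$\frac{Z{\left(-66 \right)}}{j} + \frac{38536}{G{\left(h \right)}} = \frac{127}{-21923} + \frac{38536}{4 i \sqrt{3}} = 127 \left(- \frac{1}{21923}\right) + 38536 \left(- \frac{i \sqrt{3}}{12}\right) = - \frac{127}{21923} - \frac{9634 i \sqrt{3}}{3}$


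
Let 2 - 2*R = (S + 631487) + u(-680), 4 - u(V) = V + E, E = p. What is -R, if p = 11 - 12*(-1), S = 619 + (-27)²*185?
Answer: 383815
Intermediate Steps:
S = 135484 (S = 619 + 729*185 = 619 + 134865 = 135484)
p = 23 (p = 11 + 12 = 23)
E = 23
u(V) = -19 - V (u(V) = 4 - (V + 23) = 4 - (23 + V) = 4 + (-23 - V) = -19 - V)
R = -383815 (R = 1 - ((135484 + 631487) + (-19 - 1*(-680)))/2 = 1 - (766971 + (-19 + 680))/2 = 1 - (766971 + 661)/2 = 1 - ½*767632 = 1 - 383816 = -383815)
-R = -1*(-383815) = 383815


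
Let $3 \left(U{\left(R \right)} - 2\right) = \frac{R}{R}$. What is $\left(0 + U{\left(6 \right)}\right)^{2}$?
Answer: $\frac{49}{9} \approx 5.4444$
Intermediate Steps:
$U{\left(R \right)} = \frac{7}{3}$ ($U{\left(R \right)} = 2 + \frac{R \frac{1}{R}}{3} = 2 + \frac{1}{3} \cdot 1 = 2 + \frac{1}{3} = \frac{7}{3}$)
$\left(0 + U{\left(6 \right)}\right)^{2} = \left(0 + \frac{7}{3}\right)^{2} = \left(\frac{7}{3}\right)^{2} = \frac{49}{9}$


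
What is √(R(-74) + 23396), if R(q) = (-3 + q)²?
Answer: 5*√1173 ≈ 171.25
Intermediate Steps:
√(R(-74) + 23396) = √((-3 - 74)² + 23396) = √((-77)² + 23396) = √(5929 + 23396) = √29325 = 5*√1173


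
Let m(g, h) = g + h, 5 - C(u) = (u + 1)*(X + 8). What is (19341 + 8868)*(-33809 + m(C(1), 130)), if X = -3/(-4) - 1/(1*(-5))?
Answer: -9504148071/10 ≈ -9.5041e+8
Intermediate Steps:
X = 19/20 (X = -3*(-¼) - 1/(-5) = ¾ - 1*(-⅕) = ¾ + ⅕ = 19/20 ≈ 0.95000)
C(u) = -79/20 - 179*u/20 (C(u) = 5 - (u + 1)*(19/20 + 8) = 5 - (1 + u)*179/20 = 5 - (179/20 + 179*u/20) = 5 + (-179/20 - 179*u/20) = -79/20 - 179*u/20)
(19341 + 8868)*(-33809 + m(C(1), 130)) = (19341 + 8868)*(-33809 + ((-79/20 - 179/20*1) + 130)) = 28209*(-33809 + ((-79/20 - 179/20) + 130)) = 28209*(-33809 + (-129/10 + 130)) = 28209*(-33809 + 1171/10) = 28209*(-336919/10) = -9504148071/10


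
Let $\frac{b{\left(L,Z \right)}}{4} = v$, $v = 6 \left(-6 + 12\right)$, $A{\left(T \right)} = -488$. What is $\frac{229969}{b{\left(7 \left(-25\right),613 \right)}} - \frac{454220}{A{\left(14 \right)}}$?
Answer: $\frac{22204069}{8784} \approx 2527.8$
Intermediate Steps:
$v = 36$ ($v = 6 \cdot 6 = 36$)
$b{\left(L,Z \right)} = 144$ ($b{\left(L,Z \right)} = 4 \cdot 36 = 144$)
$\frac{229969}{b{\left(7 \left(-25\right),613 \right)}} - \frac{454220}{A{\left(14 \right)}} = \frac{229969}{144} - \frac{454220}{-488} = 229969 \cdot \frac{1}{144} - - \frac{113555}{122} = \frac{229969}{144} + \frac{113555}{122} = \frac{22204069}{8784}$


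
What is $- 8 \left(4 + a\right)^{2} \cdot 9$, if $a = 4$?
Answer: $-4608$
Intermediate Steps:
$- 8 \left(4 + a\right)^{2} \cdot 9 = - 8 \left(4 + 4\right)^{2} \cdot 9 = - 8 \cdot 8^{2} \cdot 9 = \left(-8\right) 64 \cdot 9 = \left(-512\right) 9 = -4608$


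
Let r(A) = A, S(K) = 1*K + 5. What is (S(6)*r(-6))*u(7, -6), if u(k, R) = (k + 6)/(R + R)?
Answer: 143/2 ≈ 71.500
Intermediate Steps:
S(K) = 5 + K (S(K) = K + 5 = 5 + K)
u(k, R) = (6 + k)/(2*R) (u(k, R) = (6 + k)/((2*R)) = (6 + k)*(1/(2*R)) = (6 + k)/(2*R))
(S(6)*r(-6))*u(7, -6) = ((5 + 6)*(-6))*((1/2)*(6 + 7)/(-6)) = (11*(-6))*((1/2)*(-1/6)*13) = -66*(-13/12) = 143/2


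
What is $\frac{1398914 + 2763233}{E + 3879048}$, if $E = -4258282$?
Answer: $- \frac{4162147}{379234} \approx -10.975$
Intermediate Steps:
$\frac{1398914 + 2763233}{E + 3879048} = \frac{1398914 + 2763233}{-4258282 + 3879048} = \frac{4162147}{-379234} = 4162147 \left(- \frac{1}{379234}\right) = - \frac{4162147}{379234}$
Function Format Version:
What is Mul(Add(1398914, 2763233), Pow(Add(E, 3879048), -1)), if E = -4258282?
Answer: Rational(-4162147, 379234) ≈ -10.975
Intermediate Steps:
Mul(Add(1398914, 2763233), Pow(Add(E, 3879048), -1)) = Mul(Add(1398914, 2763233), Pow(Add(-4258282, 3879048), -1)) = Mul(4162147, Pow(-379234, -1)) = Mul(4162147, Rational(-1, 379234)) = Rational(-4162147, 379234)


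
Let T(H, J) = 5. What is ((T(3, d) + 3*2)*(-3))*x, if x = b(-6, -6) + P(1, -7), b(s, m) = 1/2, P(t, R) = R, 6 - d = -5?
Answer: 429/2 ≈ 214.50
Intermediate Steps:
d = 11 (d = 6 - 1*(-5) = 6 + 5 = 11)
b(s, m) = ½
x = -13/2 (x = ½ - 7 = -13/2 ≈ -6.5000)
((T(3, d) + 3*2)*(-3))*x = ((5 + 3*2)*(-3))*(-13/2) = ((5 + 6)*(-3))*(-13/2) = (11*(-3))*(-13/2) = -33*(-13/2) = 429/2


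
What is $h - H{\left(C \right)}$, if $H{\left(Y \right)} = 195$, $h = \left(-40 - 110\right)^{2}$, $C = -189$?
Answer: $22305$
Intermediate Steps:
$h = 22500$ ($h = \left(-150\right)^{2} = 22500$)
$h - H{\left(C \right)} = 22500 - 195 = 22305$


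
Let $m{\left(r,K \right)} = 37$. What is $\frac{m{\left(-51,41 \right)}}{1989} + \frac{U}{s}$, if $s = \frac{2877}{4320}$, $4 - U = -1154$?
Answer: $\frac{3316732763}{1907451} \approx 1738.8$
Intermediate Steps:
$U = 1158$ ($U = 4 - -1154 = 4 + 1154 = 1158$)
$s = \frac{959}{1440}$ ($s = 2877 \cdot \frac{1}{4320} = \frac{959}{1440} \approx 0.66597$)
$\frac{m{\left(-51,41 \right)}}{1989} + \frac{U}{s} = \frac{37}{1989} + \frac{1158}{\frac{959}{1440}} = 37 \cdot \frac{1}{1989} + 1158 \cdot \frac{1440}{959} = \frac{37}{1989} + \frac{1667520}{959} = \frac{3316732763}{1907451}$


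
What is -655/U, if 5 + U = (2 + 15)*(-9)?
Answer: 655/158 ≈ 4.1456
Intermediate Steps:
U = -158 (U = -5 + (2 + 15)*(-9) = -5 + 17*(-9) = -5 - 153 = -158)
-655/U = -655/(-158) = -655*(-1/158) = 655/158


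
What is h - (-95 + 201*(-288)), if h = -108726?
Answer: -50743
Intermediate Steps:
h - (-95 + 201*(-288)) = -108726 - (-95 + 201*(-288)) = -108726 - (-95 - 57888) = -108726 - 1*(-57983) = -108726 + 57983 = -50743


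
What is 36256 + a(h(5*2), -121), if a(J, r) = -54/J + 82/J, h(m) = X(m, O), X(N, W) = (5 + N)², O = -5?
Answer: 8157628/225 ≈ 36256.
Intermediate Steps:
h(m) = (5 + m)²
a(J, r) = 28/J
36256 + a(h(5*2), -121) = 36256 + 28/((5 + 5*2)²) = 36256 + 28/((5 + 10)²) = 36256 + 28/(15²) = 36256 + 28/225 = 8157628/225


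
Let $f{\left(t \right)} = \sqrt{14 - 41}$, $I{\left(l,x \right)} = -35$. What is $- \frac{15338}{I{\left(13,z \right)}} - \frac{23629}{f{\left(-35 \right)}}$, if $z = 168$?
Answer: $\frac{15338}{35} + \frac{23629 i \sqrt{3}}{9} \approx 438.23 + 4547.4 i$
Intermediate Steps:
$f{\left(t \right)} = 3 i \sqrt{3}$ ($f{\left(t \right)} = \sqrt{-27} = 3 i \sqrt{3}$)
$- \frac{15338}{I{\left(13,z \right)}} - \frac{23629}{f{\left(-35 \right)}} = - \frac{15338}{-35} - \frac{23629}{3 i \sqrt{3}} = \left(-15338\right) \left(- \frac{1}{35}\right) - 23629 \left(- \frac{i \sqrt{3}}{9}\right) = \frac{15338}{35} + \frac{23629 i \sqrt{3}}{9}$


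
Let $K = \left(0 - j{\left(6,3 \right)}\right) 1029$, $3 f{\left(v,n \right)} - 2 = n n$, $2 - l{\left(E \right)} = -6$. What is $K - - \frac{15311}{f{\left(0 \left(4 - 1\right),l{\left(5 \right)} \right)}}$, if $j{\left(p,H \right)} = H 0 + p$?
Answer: $- \frac{120517}{22} \approx -5478.0$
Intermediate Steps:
$l{\left(E \right)} = 8$ ($l{\left(E \right)} = 2 - -6 = 2 + 6 = 8$)
$f{\left(v,n \right)} = \frac{2}{3} + \frac{n^{2}}{3}$ ($f{\left(v,n \right)} = \frac{2}{3} + \frac{n n}{3} = \frac{2}{3} + \frac{n^{2}}{3}$)
$j{\left(p,H \right)} = p$ ($j{\left(p,H \right)} = 0 + p = p$)
$K = -6174$ ($K = \left(0 - 6\right) 1029 = \left(-6\right) 1029 = -6174$)
$K - - \frac{15311}{f{\left(0 \left(4 - 1\right),l{\left(5 \right)} \right)}} = -6174 - - \frac{15311}{\frac{2}{3} + \frac{8^{2}}{3}} = -6174 - - \frac{15311}{\frac{2}{3} + \frac{1}{3} \cdot 64} = -6174 - - \frac{15311}{\frac{2}{3} + \frac{64}{3}} = -6174 - - \frac{15311}{22} = -6174 + \frac{15311}{22} = - \frac{120517}{22}$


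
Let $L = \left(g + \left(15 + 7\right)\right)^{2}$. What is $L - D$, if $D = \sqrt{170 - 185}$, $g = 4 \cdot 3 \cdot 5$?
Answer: $6724 - i \sqrt{15} \approx 6724.0 - 3.873 i$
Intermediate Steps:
$g = 60$ ($g = 12 \cdot 5 = 60$)
$L = 6724$ ($L = \left(60 + \left(15 + 7\right)\right)^{2} = \left(60 + 22\right)^{2} = 82^{2} = 6724$)
$D = i \sqrt{15}$ ($D = \sqrt{-15} = i \sqrt{15} \approx 3.873 i$)
$L - D = 6724 - i \sqrt{15}$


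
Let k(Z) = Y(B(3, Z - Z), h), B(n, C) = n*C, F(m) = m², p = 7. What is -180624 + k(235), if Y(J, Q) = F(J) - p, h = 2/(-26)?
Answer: -180631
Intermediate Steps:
B(n, C) = C*n
h = -1/13 (h = 2*(-1/26) = -1/13 ≈ -0.076923)
Y(J, Q) = -7 + J² (Y(J, Q) = J² - 1*7 = J² - 7 = -7 + J²)
k(Z) = -7 (k(Z) = -7 + ((Z - Z)*3)² = -7 + (0*3)² = -7 + 0² = -7 + 0 = -7)
-180624 + k(235) = -180624 - 7 = -180631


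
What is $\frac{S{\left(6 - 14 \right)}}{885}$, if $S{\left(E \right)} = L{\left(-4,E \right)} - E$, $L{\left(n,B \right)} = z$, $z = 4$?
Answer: $\frac{4}{295} \approx 0.013559$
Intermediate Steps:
$L{\left(n,B \right)} = 4$
$S{\left(E \right)} = 4 - E$
$\frac{S{\left(6 - 14 \right)}}{885} = \frac{4 - \left(6 - 14\right)}{885} = \left(4 - \left(6 - 14\right)\right) \frac{1}{885} = \left(4 - -8\right) \frac{1}{885} = \left(4 + 8\right) \frac{1}{885} = 12 \cdot \frac{1}{885} = \frac{4}{295}$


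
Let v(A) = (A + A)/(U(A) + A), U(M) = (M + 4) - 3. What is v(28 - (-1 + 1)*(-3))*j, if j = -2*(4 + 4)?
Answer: -896/57 ≈ -15.719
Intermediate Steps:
U(M) = 1 + M (U(M) = (4 + M) - 3 = 1 + M)
v(A) = 2*A/(1 + 2*A) (v(A) = (A + A)/((1 + A) + A) = (2*A)/(1 + 2*A) = 2*A/(1 + 2*A))
j = -16 (j = -2*8 = -16)
v(28 - (-1 + 1)*(-3))*j = (2*(28 - (-1 + 1)*(-3))/(1 + 2*(28 - (-1 + 1)*(-3))))*(-16) = (2*(28 - 0*(-3))/(1 + 2*(28 - 0*(-3))))*(-16) = (2*(28 - 1*0)/(1 + 2*(28 - 1*0)))*(-16) = (2*(28 + 0)/(1 + 2*(28 + 0)))*(-16) = (2*28/(1 + 2*28))*(-16) = (2*28/(1 + 56))*(-16) = (2*28/57)*(-16) = (2*28*(1/57))*(-16) = (56/57)*(-16) = -896/57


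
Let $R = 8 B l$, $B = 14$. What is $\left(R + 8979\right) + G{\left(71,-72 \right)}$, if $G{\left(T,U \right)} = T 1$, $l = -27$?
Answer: $6026$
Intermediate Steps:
$G{\left(T,U \right)} = T$
$R = -3024$ ($R = 8 \cdot 14 \left(-27\right) = 112 \left(-27\right) = -3024$)
$\left(R + 8979\right) + G{\left(71,-72 \right)} = \left(-3024 + 8979\right) + 71 = 5955 + 71 = 6026$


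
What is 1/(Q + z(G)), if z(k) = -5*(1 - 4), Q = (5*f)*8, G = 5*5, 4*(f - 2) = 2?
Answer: 1/115 ≈ 0.0086956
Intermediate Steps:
f = 5/2 (f = 2 + (1/4)*2 = 2 + 1/2 = 5/2 ≈ 2.5000)
G = 25
Q = 100 (Q = (5*(5/2))*8 = (25/2)*8 = 100)
z(k) = 15 (z(k) = -5*(-3) = 15)
1/(Q + z(G)) = 1/(100 + 15) = 1/115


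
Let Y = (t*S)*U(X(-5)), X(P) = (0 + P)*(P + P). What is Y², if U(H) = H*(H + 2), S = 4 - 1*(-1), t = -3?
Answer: 1521000000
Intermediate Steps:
S = 5 (S = 4 + 1 = 5)
X(P) = 2*P² (X(P) = P*(2*P) = 2*P²)
U(H) = H*(2 + H)
Y = -39000 (Y = (-3*5)*((2*(-5)²)*(2 + 2*(-5)²)) = -15*2*25*(2 + 2*25) = -750*(2 + 50) = -750*52 = -15*2600 = -39000)
Y² = (-39000)² = 1521000000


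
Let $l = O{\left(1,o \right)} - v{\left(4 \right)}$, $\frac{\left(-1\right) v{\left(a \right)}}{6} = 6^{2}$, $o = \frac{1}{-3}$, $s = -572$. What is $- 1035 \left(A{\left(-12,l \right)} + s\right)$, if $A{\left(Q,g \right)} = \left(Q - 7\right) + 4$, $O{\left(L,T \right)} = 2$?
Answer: $607545$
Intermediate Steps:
$o = - \frac{1}{3} \approx -0.33333$
$v{\left(a \right)} = -216$ ($v{\left(a \right)} = - 6 \cdot 6^{2} = \left(-6\right) 36 = -216$)
$l = 218$ ($l = 2 - -216 = 2 + 216 = 218$)
$A{\left(Q,g \right)} = -3 + Q$ ($A{\left(Q,g \right)} = \left(-7 + Q\right) + 4 = -3 + Q$)
$- 1035 \left(A{\left(-12,l \right)} + s\right) = - 1035 \left(\left(-3 - 12\right) - 572\right) = - 1035 \left(-15 - 572\right) = \left(-1035\right) \left(-587\right) = 607545$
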